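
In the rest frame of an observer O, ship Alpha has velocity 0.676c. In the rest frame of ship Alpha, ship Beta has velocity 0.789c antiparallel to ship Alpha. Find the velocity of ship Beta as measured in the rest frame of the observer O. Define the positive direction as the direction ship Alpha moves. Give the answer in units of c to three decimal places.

With v = 0.676 and u' = -0.789 (in units of c),
u = (u' + v)/(1 + u'v/c²):
u = (-0.789 + 0.676) / (1 + (-0.789)·0.676) = -0.1130/0.4666 = -0.2422
(Galilean addition would give -0.113c.)

-0.242c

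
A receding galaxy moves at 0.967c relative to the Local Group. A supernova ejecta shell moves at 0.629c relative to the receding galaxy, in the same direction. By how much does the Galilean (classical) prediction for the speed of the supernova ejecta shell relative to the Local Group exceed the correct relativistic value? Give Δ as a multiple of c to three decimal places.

Galilean: u_cl = 0.629 + 0.967 = 1.5960.
Relativistic: u_rel = (0.629 + 0.967) / (1 + 0.629·0.967) = 1.5960/1.6082 = 0.9924.
Δ = 1.5960 − 0.9924 = 0.6036.
(The classical prediction exceeds c; the relativistic result does not.)

Δ = 0.604c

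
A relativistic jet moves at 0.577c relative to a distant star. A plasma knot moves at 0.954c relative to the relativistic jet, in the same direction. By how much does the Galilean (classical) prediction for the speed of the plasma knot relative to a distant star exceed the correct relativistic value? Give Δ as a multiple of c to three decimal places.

Galilean: u_cl = 0.954 + 0.577 = 1.5310.
Relativistic: u_rel = (0.954 + 0.577) / (1 + 0.954·0.577) = 1.5310/1.5505 = 0.9875.
Δ = 1.5310 − 0.9875 = 0.5435.
(The classical prediction exceeds c; the relativistic result does not.)

Δ = 0.544c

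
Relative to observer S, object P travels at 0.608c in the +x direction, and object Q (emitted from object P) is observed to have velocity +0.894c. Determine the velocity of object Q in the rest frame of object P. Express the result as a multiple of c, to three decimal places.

+0.627c

Invert the composition law: u' = (u − v)/(1 − uv/c²).
u' = (0.894 − 0.608) / (1 − (0.894)(0.608)) = 0.2860/0.4564 = 0.6266.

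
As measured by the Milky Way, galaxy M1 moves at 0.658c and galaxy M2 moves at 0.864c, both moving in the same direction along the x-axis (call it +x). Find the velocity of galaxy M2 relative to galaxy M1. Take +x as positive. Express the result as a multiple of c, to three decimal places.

β_A = 0.658, β_B = 0.864.
Transform to A's frame with the inverse velocity-addition law: u' = (u − v)/(1 − uv/c²), taking u = β_B and v = β_A.
u' = (0.864 − 0.658) / (1 − (0.658)(0.864)) = 0.2060/0.4315 = 0.4774.

+0.477c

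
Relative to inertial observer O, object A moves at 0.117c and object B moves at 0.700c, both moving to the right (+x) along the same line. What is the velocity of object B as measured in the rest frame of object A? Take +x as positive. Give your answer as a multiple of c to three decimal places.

+0.635c

β_A = 0.117, β_B = 0.700.
Transform to A's frame with the inverse velocity-addition law: u' = (u − v)/(1 − uv/c²), taking u = β_B and v = β_A.
u' = (0.700 − 0.117) / (1 − (0.117)(0.700)) = 0.5830/0.9181 = 0.6350.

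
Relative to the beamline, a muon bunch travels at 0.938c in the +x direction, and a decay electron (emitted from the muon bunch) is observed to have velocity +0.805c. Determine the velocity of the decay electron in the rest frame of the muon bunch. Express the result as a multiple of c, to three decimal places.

-0.543c

Invert the composition law: u' = (u − v)/(1 − uv/c²).
u' = (0.805 − 0.938) / (1 − (0.805)(0.938)) = -0.1330/0.2449 = -0.5431.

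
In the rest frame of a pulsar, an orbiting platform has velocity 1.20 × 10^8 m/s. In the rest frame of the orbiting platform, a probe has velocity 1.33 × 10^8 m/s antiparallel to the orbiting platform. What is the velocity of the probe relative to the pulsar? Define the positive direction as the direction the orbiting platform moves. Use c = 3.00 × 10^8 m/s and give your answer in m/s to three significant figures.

-1.58 × 10^7 m/s

In units of c (dividing by 3.00 × 10^8 m/s): v = 0.400, u' = -0.443.
u = (u' + v)/(1 + u'v/c²):
u = (-0.443 + 0.400) / (1 + (-0.443)·0.400) = -0.0433/0.8227 = -0.0527
Converting back: u = -0.0527 × 3.00 × 10^8 m/s.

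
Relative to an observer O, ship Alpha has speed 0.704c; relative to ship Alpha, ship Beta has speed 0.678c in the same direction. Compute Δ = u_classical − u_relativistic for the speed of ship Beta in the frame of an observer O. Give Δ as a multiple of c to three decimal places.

Δ = 0.447c

Galilean: u_cl = 0.678 + 0.704 = 1.3820.
Relativistic: u_rel = (0.678 + 0.704) / (1 + 0.678·0.704) = 1.3820/1.4773 = 0.9355.
Δ = 1.3820 − 0.9355 = 0.4465.
(The classical prediction exceeds c; the relativistic result does not.)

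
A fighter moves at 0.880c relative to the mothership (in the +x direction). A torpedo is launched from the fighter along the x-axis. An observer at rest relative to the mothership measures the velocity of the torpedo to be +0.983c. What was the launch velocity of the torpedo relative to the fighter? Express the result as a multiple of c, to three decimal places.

+0.763c

Invert the composition law: u' = (u − v)/(1 − uv/c²).
u' = (0.983 − 0.880) / (1 − (0.983)(0.880)) = 0.1030/0.1350 = 0.7632.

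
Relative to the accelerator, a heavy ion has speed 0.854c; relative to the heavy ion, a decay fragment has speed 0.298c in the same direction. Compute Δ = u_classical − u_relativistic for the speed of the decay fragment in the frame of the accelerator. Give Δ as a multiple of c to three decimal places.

Galilean: u_cl = 0.298 + 0.854 = 1.1520.
Relativistic: u_rel = (0.298 + 0.854) / (1 + 0.298·0.854) = 1.1520/1.2545 = 0.9183.
Δ = 1.1520 − 0.9183 = 0.2337.
(The classical prediction exceeds c; the relativistic result does not.)

Δ = 0.234c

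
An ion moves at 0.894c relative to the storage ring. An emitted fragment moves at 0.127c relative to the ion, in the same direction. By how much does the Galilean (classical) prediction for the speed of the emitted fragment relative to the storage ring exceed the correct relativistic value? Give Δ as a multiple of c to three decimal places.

Galilean: u_cl = 0.127 + 0.894 = 1.0210.
Relativistic: u_rel = (0.127 + 0.894) / (1 + 0.127·0.894) = 1.0210/1.1135 = 0.9169.
Δ = 1.0210 − 0.9169 = 0.1041.
(The classical prediction exceeds c; the relativistic result does not.)

Δ = 0.104c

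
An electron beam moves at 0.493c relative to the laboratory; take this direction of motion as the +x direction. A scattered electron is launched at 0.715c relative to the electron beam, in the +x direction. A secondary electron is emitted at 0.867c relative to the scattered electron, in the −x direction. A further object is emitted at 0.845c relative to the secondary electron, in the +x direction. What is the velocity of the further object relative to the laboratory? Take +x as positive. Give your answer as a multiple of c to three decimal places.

Apply u = (u' + v)/(1 + u'v/c²) successively, working outward toward the laboratory.
Start: velocity of the electron beam relative to the laboratory = 0.4930c.
Compose with the scattered electron (u' = 0.715 in the electron beam frame): u_1 = (0.715 + 0.493) / (1 + 0.715·0.493) = 1.2080/1.3525 = 0.8932.
Compose with the secondary electron (u' = -0.867 in the scattered electron frame): u_2 = (-0.867 + 0.893) / (1 + (-0.867)·0.893) = 0.0262/0.2256 = 0.1160.
Compose with the further object (u' = 0.845 in the secondary electron frame): u_3 = (0.845 + 0.116) / (1 + 0.845·0.116) = 0.9610/1.0980 = 0.8752.

+0.875c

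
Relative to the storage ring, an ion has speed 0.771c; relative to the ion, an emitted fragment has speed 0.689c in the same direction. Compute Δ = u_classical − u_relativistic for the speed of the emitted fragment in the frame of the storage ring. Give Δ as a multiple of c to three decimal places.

Galilean: u_cl = 0.689 + 0.771 = 1.4600.
Relativistic: u_rel = (0.689 + 0.771) / (1 + 0.689·0.771) = 1.4600/1.5312 = 0.9535.
Δ = 1.4600 − 0.9535 = 0.5065.
(The classical prediction exceeds c; the relativistic result does not.)

Δ = 0.507c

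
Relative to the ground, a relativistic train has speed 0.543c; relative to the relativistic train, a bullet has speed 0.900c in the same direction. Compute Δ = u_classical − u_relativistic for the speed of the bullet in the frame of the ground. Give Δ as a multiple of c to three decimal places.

Δ = 0.474c

Galilean: u_cl = 0.900 + 0.543 = 1.4430.
Relativistic: u_rel = (0.900 + 0.543) / (1 + 0.900·0.543) = 1.4430/1.4887 = 0.9693.
Δ = 1.4430 − 0.9693 = 0.4737.
(The classical prediction exceeds c; the relativistic result does not.)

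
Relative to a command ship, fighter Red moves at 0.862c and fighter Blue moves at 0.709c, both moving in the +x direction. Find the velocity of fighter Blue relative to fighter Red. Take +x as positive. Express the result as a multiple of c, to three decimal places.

-0.393c

β_A = 0.862, β_B = 0.709.
Transform to A's frame with the inverse velocity-addition law: u' = (u − v)/(1 − uv/c²), taking u = β_B and v = β_A.
u' = (0.709 − 0.862) / (1 − (0.862)(0.709)) = -0.1530/0.3888 = -0.3935.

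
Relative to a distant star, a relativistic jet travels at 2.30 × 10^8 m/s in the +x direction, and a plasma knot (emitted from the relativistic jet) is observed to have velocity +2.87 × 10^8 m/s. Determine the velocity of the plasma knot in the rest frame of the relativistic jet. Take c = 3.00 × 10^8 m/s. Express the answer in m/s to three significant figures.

v = 0.767c, u = 0.957c.
Invert the composition law: u' = (u − v)/(1 − uv/c²).
u' = (0.957 − 0.767) / (1 − (0.957)(0.767)) = 0.1900/0.2666 = 0.7128.
u' = 0.7128 × 3.00 × 10^8 m/s.

+2.14 × 10^8 m/s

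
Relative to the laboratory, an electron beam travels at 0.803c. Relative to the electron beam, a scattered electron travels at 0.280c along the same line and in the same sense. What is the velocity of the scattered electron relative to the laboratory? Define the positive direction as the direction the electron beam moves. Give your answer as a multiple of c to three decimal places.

With v = 0.803 and u' = 0.280 (in units of c),
u = (u' + v)/(1 + u'v/c²):
u = (0.280 + 0.803) / (1 + 0.280·0.803) = 1.0830/1.2248 = 0.8842

0.884c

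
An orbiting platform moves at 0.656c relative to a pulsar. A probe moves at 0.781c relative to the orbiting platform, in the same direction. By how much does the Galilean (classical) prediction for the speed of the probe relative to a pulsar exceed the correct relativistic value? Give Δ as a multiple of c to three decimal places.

Galilean: u_cl = 0.781 + 0.656 = 1.4370.
Relativistic: u_rel = (0.781 + 0.656) / (1 + 0.781·0.656) = 1.4370/1.5123 = 0.9502.
Δ = 1.4370 − 0.9502 = 0.4868.
(The classical prediction exceeds c; the relativistic result does not.)

Δ = 0.487c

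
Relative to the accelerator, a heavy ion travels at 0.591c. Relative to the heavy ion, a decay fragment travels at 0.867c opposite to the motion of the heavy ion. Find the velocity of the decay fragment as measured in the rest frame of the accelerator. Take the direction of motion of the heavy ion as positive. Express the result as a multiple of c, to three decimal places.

With v = 0.591 and u' = -0.867 (in units of c),
u = (u' + v)/(1 + u'v/c²):
u = (-0.867 + 0.591) / (1 + (-0.867)·0.591) = -0.2760/0.4876 = -0.5660

-0.566c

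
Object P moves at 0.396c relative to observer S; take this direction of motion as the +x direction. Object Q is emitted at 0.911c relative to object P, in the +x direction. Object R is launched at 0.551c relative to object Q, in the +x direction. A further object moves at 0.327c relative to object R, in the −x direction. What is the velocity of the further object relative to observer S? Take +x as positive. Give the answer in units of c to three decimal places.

+0.977c

Apply u = (u' + v)/(1 + u'v/c²) successively, working outward toward observer S.
Start: velocity of object P relative to observer S = 0.3960c.
Compose with object Q (u' = 0.911 in object P frame): u_1 = (0.911 + 0.396) / (1 + 0.911·0.396) = 1.3070/1.3608 = 0.9605.
Compose with object R (u' = 0.551 in object Q frame): u_2 = (0.551 + 0.960) / (1 + 0.551·0.960) = 1.5115/1.5292 = 0.9884.
Compose with the further object (u' = -0.327 in object R frame): u_3 = (-0.327 + 0.988) / (1 + (-0.327)·0.988) = 0.6614/0.6768 = 0.9773.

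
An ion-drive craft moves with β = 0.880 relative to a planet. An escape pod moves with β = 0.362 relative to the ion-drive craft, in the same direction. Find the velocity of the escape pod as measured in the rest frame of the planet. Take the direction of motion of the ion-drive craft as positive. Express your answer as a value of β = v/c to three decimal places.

β = 0.942

With v = 0.880 and u' = 0.362 (in units of c),
u = (u' + v)/(1 + u'v/c²):
u = (0.362 + 0.880) / (1 + 0.362·0.880) = 1.2420/1.3186 = 0.9419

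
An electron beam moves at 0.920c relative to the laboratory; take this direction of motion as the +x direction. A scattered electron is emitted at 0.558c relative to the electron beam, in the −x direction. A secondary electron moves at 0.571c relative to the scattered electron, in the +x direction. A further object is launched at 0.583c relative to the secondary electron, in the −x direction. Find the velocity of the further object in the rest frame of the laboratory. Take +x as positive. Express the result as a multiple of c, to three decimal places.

Apply u = (u' + v)/(1 + u'v/c²) successively, working outward toward the laboratory.
Start: velocity of the electron beam relative to the laboratory = 0.9200c.
Compose with the scattered electron (u' = -0.558 in the electron beam frame): u_1 = (-0.558 + 0.920) / (1 + (-0.558)·0.920) = 0.3620/0.4866 = 0.7439.
Compose with the secondary electron (u' = 0.571 in the scattered electron frame): u_2 = (0.571 + 0.744) / (1 + 0.571·0.744) = 1.3149/1.4248 = 0.9229.
Compose with the further object (u' = -0.583 in the secondary electron frame): u_3 = (-0.583 + 0.923) / (1 + (-0.583)·0.923) = 0.3399/0.4620 = 0.7357.

+0.736c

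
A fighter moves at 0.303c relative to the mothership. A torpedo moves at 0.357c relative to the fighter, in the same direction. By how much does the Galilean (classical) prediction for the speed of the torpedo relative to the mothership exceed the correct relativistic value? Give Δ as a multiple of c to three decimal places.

Δ = 0.064c

Galilean: u_cl = 0.357 + 0.303 = 0.6600.
Relativistic: u_rel = (0.357 + 0.303) / (1 + 0.357·0.303) = 0.6600/1.1082 = 0.5956.
Δ = 0.6600 − 0.5956 = 0.0644.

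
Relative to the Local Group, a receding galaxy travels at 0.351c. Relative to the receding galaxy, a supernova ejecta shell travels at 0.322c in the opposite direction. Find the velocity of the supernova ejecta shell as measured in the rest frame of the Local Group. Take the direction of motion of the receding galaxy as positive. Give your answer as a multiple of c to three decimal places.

+0.033c

With v = 0.351 and u' = -0.322 (in units of c),
u = (u' + v)/(1 + u'v/c²):
u = (-0.322 + 0.351) / (1 + (-0.322)·0.351) = 0.0290/0.8870 = 0.0327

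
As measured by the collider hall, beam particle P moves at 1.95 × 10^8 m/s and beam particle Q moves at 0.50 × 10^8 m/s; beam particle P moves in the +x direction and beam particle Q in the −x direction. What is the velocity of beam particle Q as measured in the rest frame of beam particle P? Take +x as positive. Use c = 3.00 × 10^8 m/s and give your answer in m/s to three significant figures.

β_A = 0.650, β_B = -0.167 (dividing each by c = 3.00 × 10^8 m/s).
Transform to A's frame with the inverse velocity-addition law: u' = (u − v)/(1 − uv/c²), taking u = β_B and v = β_A.
u' = (-0.167 − 0.650) / (1 − (0.650)(-0.167)) = -0.8167/1.1083 = -0.7368.
u' = -0.7368 × 3.00 × 10^8 m/s.

-2.21 × 10^8 m/s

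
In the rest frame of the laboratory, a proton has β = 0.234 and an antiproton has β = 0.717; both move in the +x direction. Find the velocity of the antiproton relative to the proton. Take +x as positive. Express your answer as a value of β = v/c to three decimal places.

β = +0.580

β_A = 0.234, β_B = 0.717.
Transform to A's frame with the inverse velocity-addition law: u' = (u − v)/(1 − uv/c²), taking u = β_B and v = β_A.
u' = (0.717 − 0.234) / (1 − (0.234)(0.717)) = 0.4830/0.8322 = 0.5804.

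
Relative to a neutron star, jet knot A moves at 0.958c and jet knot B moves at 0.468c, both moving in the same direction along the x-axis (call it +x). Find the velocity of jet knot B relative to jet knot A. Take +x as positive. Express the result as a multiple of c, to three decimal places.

β_A = 0.958, β_B = 0.468.
Transform to A's frame with the inverse velocity-addition law: u' = (u − v)/(1 − uv/c²), taking u = β_B and v = β_A.
u' = (0.468 − 0.958) / (1 − (0.958)(0.468)) = -0.4900/0.5517 = -0.8882.

-0.888c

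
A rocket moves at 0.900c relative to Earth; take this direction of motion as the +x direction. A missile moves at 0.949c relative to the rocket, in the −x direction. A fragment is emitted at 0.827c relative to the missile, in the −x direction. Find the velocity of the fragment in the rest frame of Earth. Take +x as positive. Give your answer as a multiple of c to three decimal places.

-0.910c

Apply u = (u' + v)/(1 + u'v/c²) successively, working outward toward Earth.
Start: velocity of the rocket relative to Earth = 0.9000c.
Compose with the missile (u' = -0.949 in the rocket frame): u_1 = (-0.949 + 0.900) / (1 + (-0.949)·0.900) = -0.0490/0.1459 = -0.3358.
Compose with the fragment (u' = -0.827 in the missile frame): u_2 = (-0.827 + (-0.336)) / (1 + (-0.827)·(-0.336)) = -1.1628/1.2777 = -0.9101.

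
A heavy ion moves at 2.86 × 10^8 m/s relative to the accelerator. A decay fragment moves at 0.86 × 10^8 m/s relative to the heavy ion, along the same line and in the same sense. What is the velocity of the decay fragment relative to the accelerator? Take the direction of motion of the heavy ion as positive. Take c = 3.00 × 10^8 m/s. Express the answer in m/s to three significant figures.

2.92 × 10^8 m/s

In units of c (dividing by 3.00 × 10^8 m/s): v = 0.953, u' = 0.287.
u = (u' + v)/(1 + u'v/c²):
u = (0.287 + 0.953) / (1 + 0.287·0.953) = 1.2400/1.2733 = 0.9739
(Galilean addition would give +1.240c, exceeding c.)
Converting back: u = 0.9739 × 3.00 × 10^8 m/s.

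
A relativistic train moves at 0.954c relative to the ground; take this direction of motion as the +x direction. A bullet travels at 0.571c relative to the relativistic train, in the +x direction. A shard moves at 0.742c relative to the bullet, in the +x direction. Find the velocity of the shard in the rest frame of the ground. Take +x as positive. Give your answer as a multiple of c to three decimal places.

0.998c

Apply u = (u' + v)/(1 + u'v/c²) successively, working outward toward the ground.
Start: velocity of the relativistic train relative to the ground = 0.9540c.
Compose with the bullet (u' = 0.571 in the relativistic train frame): u_1 = (0.571 + 0.954) / (1 + 0.571·0.954) = 1.5250/1.5447 = 0.9872.
Compose with the shard (u' = 0.742 in the bullet frame): u_2 = (0.742 + 0.987) / (1 + 0.742·0.987) = 1.7292/1.7325 = 0.9981.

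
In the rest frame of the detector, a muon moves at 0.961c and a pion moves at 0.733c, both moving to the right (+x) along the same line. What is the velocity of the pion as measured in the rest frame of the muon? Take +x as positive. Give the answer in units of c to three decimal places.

β_A = 0.961, β_B = 0.733.
Transform to A's frame with the inverse velocity-addition law: u' = (u − v)/(1 − uv/c²), taking u = β_B and v = β_A.
u' = (0.733 − 0.961) / (1 − (0.961)(0.733)) = -0.2280/0.2956 = -0.7713.

-0.771c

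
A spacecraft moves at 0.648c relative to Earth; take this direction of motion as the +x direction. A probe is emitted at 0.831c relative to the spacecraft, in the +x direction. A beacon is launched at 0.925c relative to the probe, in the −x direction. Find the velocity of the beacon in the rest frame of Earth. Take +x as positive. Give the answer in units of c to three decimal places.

Apply u = (u' + v)/(1 + u'v/c²) successively, working outward toward Earth.
Start: velocity of the spacecraft relative to Earth = 0.6480c.
Compose with the probe (u' = 0.831 in the spacecraft frame): u_1 = (0.831 + 0.648) / (1 + 0.831·0.648) = 1.4790/1.5385 = 0.9613.
Compose with the beacon (u' = -0.925 in the probe frame): u_2 = (-0.925 + 0.961) / (1 + (-0.925)·0.961) = 0.0363/0.1108 = 0.3280.

+0.328c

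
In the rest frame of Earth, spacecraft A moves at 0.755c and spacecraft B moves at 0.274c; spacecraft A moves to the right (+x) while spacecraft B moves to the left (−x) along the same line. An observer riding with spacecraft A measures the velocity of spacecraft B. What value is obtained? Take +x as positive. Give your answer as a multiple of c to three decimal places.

-0.853c

β_A = 0.755, β_B = -0.274.
Transform to A's frame with the inverse velocity-addition law: u' = (u − v)/(1 − uv/c²), taking u = β_B and v = β_A.
u' = (-0.274 − 0.755) / (1 − (0.755)(-0.274)) = -1.0290/1.2069 = -0.8526.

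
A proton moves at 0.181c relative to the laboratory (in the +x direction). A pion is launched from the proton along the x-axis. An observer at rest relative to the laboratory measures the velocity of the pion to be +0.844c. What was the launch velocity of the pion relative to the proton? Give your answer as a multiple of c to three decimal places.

Invert the composition law: u' = (u − v)/(1 − uv/c²).
u' = (0.844 − 0.181) / (1 − (0.844)(0.181)) = 0.6630/0.8472 = 0.7825.

+0.783c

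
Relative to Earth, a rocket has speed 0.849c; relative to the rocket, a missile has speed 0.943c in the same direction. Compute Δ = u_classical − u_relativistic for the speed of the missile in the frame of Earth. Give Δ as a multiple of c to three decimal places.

Galilean: u_cl = 0.943 + 0.849 = 1.7920.
Relativistic: u_rel = (0.943 + 0.849) / (1 + 0.943·0.849) = 1.7920/1.8006 = 0.9952.
Δ = 1.7920 − 0.9952 = 0.7968.
(The classical prediction exceeds c; the relativistic result does not.)

Δ = 0.797c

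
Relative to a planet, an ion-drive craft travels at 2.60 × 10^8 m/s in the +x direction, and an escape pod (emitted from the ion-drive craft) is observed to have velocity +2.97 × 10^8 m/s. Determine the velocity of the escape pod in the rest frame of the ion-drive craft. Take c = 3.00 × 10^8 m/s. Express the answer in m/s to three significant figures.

+2.61 × 10^8 m/s

v = 0.867c, u = 0.990c.
Invert the composition law: u' = (u − v)/(1 − uv/c²).
u' = (0.990 − 0.867) / (1 − (0.990)(0.867)) = 0.1233/0.1420 = 0.8685.
u' = 0.8685 × 3.00 × 10^8 m/s.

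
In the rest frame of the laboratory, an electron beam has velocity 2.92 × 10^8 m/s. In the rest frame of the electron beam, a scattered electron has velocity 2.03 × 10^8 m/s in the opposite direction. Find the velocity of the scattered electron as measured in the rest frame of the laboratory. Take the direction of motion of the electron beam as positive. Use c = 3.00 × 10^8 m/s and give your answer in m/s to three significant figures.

In units of c (dividing by 3.00 × 10^8 m/s): v = 0.973, u' = -0.677.
u = (u' + v)/(1 + u'v/c²):
u = (-0.677 + 0.973) / (1 + (-0.677)·0.973) = 0.2967/0.3414 = 0.8690
Converting back: u = 0.8690 × 3.00 × 10^8 m/s.

+2.61 × 10^8 m/s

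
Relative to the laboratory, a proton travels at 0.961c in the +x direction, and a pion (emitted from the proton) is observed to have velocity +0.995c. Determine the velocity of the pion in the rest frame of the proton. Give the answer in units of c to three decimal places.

+0.776c

Invert the composition law: u' = (u − v)/(1 − uv/c²).
u' = (0.995 − 0.961) / (1 − (0.995)(0.961)) = 0.0340/0.0438 = 0.7762.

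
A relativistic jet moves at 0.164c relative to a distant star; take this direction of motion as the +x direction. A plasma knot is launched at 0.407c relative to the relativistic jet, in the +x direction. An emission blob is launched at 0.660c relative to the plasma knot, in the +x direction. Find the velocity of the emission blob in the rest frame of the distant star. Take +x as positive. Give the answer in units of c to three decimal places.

0.883c

Apply u = (u' + v)/(1 + u'v/c²) successively, working outward toward the distant star.
Start: velocity of the relativistic jet relative to the distant star = 0.1640c.
Compose with the plasma knot (u' = 0.407 in the relativistic jet frame): u_1 = (0.407 + 0.164) / (1 + 0.407·0.164) = 0.5710/1.0667 = 0.5353.
Compose with the emission blob (u' = 0.660 in the plasma knot frame): u_2 = (0.660 + 0.535) / (1 + 0.660·0.535) = 1.1953/1.3533 = 0.8832.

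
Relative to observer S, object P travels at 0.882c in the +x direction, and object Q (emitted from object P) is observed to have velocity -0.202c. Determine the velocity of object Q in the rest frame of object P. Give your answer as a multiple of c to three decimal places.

Invert the composition law: u' = (u − v)/(1 − uv/c²).
u' = (-0.202 − 0.882) / (1 − (-0.202)(0.882)) = -1.0840/1.1782 = -0.9201.

-0.920c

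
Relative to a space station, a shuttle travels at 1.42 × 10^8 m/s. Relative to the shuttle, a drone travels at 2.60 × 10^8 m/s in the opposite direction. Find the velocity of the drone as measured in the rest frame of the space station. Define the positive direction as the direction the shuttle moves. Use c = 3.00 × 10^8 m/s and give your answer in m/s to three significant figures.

In units of c (dividing by 3.00 × 10^8 m/s): v = 0.473, u' = -0.867.
u = (u' + v)/(1 + u'v/c²):
u = (-0.867 + 0.473) / (1 + (-0.867)·0.473) = -0.3933/0.5898 = -0.6669
Converting back: u = -0.6669 × 3.00 × 10^8 m/s.

-2.00 × 10^8 m/s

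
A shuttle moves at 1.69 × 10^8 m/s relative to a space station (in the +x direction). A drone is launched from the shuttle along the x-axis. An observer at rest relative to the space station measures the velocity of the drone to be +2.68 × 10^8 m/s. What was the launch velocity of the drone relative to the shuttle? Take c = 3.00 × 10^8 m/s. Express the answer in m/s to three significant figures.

+1.99 × 10^8 m/s

v = 0.563c, u = 0.893c.
Invert the composition law: u' = (u − v)/(1 − uv/c²).
u' = (0.893 − 0.563) / (1 − (0.893)(0.563)) = 0.3300/0.4968 = 0.6643.
u' = 0.6643 × 3.00 × 10^8 m/s.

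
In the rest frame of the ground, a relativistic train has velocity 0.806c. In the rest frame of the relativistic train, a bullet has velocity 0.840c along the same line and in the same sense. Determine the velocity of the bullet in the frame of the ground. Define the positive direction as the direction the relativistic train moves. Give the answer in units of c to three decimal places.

With v = 0.806 and u' = 0.840 (in units of c),
u = (u' + v)/(1 + u'v/c²):
u = (0.840 + 0.806) / (1 + 0.840·0.806) = 1.6460/1.6770 = 0.9815

0.981c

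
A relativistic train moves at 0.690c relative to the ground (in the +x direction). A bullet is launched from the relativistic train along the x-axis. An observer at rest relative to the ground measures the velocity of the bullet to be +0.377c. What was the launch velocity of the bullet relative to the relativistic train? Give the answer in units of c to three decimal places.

-0.423c

Invert the composition law: u' = (u − v)/(1 − uv/c²).
u' = (0.377 − 0.690) / (1 − (0.377)(0.690)) = -0.3130/0.7399 = -0.4230.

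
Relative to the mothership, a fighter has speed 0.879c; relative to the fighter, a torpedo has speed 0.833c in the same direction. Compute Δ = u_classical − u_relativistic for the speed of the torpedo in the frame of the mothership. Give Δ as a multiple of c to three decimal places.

Galilean: u_cl = 0.833 + 0.879 = 1.7120.
Relativistic: u_rel = (0.833 + 0.879) / (1 + 0.833·0.879) = 1.7120/1.7322 = 0.9883.
Δ = 1.7120 − 0.9883 = 0.7237.
(The classical prediction exceeds c; the relativistic result does not.)

Δ = 0.724c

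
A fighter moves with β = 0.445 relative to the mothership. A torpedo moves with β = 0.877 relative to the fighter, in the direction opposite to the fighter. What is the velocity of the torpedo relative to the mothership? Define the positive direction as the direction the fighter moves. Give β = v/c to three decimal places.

With v = 0.445 and u' = -0.877 (in units of c),
u = (u' + v)/(1 + u'v/c²):
u = (-0.877 + 0.445) / (1 + (-0.877)·0.445) = -0.4320/0.6097 = -0.7085

β = -0.709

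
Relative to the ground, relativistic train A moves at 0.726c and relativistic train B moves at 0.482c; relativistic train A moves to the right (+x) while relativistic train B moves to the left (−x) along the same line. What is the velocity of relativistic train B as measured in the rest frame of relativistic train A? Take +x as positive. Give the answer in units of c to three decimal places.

-0.895c

β_A = 0.726, β_B = -0.482.
Transform to A's frame with the inverse velocity-addition law: u' = (u − v)/(1 − uv/c²), taking u = β_B and v = β_A.
u' = (-0.482 − 0.726) / (1 − (0.726)(-0.482)) = -1.2080/1.3499 = -0.8949.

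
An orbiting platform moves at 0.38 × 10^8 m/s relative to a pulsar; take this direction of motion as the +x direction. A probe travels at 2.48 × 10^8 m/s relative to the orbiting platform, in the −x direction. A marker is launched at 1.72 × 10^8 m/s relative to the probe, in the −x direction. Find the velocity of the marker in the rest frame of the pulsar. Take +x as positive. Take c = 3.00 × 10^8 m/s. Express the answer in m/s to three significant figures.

-2.81 × 10^8 m/s

Apply u = (u' + v)/(1 + u'v/c²) successively, working outward toward the pulsar.
(Dividing each given speed by c = 3.00 × 10^8 m/s to work in units of c.)
Start: velocity of the orbiting platform relative to the pulsar = 0.1267c.
Compose with the probe (u' = -0.827 in the orbiting platform frame): u_1 = (-0.827 + 0.127) / (1 + (-0.827)·0.127) = -0.7000/0.8953 = -0.7819.
Compose with the marker (u' = -0.573 in the probe frame): u_2 = (-0.573 + (-0.782)) / (1 + (-0.573)·(-0.782)) = -1.3552/1.4483 = -0.9357.
So u = -0.9357 × 3.00 × 10^8 m/s.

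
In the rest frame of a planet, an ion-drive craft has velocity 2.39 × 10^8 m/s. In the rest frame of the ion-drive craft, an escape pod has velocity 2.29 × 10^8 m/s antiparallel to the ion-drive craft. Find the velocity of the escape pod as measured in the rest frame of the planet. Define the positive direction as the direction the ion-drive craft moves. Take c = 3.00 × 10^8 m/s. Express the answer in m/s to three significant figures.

+2.55 × 10^7 m/s

In units of c (dividing by 3.00 × 10^8 m/s): v = 0.797, u' = -0.763.
u = (u' + v)/(1 + u'v/c²):
u = (-0.763 + 0.797) / (1 + (-0.763)·0.797) = 0.0333/0.3919 = 0.0851
Converting back: u = 0.0851 × 3.00 × 10^8 m/s.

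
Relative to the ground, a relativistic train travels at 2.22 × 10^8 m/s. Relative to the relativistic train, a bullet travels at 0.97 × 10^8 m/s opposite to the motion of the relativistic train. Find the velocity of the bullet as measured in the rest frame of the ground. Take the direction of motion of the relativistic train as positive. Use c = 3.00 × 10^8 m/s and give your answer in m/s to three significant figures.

In units of c (dividing by 3.00 × 10^8 m/s): v = 0.740, u' = -0.323.
u = (u' + v)/(1 + u'v/c²):
u = (-0.323 + 0.740) / (1 + (-0.323)·0.740) = 0.4167/0.7607 = 0.5477
(Galilean addition would give +0.417c.)
Converting back: u = 0.5477 × 3.00 × 10^8 m/s.

+1.64 × 10^8 m/s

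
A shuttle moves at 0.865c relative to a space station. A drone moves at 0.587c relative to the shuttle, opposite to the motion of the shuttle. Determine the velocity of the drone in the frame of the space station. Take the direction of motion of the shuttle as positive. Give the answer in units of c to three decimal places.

With v = 0.865 and u' = -0.587 (in units of c),
u = (u' + v)/(1 + u'v/c²):
u = (-0.587 + 0.865) / (1 + (-0.587)·0.865) = 0.2780/0.4922 = 0.5648

+0.565c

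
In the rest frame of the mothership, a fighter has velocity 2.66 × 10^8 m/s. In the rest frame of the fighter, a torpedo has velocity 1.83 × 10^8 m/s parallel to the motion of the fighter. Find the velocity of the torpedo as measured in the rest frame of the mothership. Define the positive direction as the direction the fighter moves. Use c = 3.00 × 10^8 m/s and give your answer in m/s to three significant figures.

In units of c (dividing by 3.00 × 10^8 m/s): v = 0.887, u' = 0.610.
u = (u' + v)/(1 + u'v/c²):
u = (0.610 + 0.887) / (1 + 0.610·0.887) = 1.4967/1.5409 = 0.9713
Converting back: u = 0.9713 × 3.00 × 10^8 m/s.

2.91 × 10^8 m/s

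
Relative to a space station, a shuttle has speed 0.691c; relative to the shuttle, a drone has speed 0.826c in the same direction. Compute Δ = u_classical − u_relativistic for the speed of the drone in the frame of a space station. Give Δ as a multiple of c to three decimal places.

Galilean: u_cl = 0.826 + 0.691 = 1.5170.
Relativistic: u_rel = (0.826 + 0.691) / (1 + 0.826·0.691) = 1.5170/1.5708 = 0.9658.
Δ = 1.5170 − 0.9658 = 0.5512.
(The classical prediction exceeds c; the relativistic result does not.)

Δ = 0.551c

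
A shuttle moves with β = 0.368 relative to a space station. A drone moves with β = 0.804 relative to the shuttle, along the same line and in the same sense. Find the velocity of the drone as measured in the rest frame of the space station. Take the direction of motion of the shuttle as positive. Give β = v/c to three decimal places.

β = 0.904

With v = 0.368 and u' = 0.804 (in units of c),
u = (u' + v)/(1 + u'v/c²):
u = (0.804 + 0.368) / (1 + 0.804·0.368) = 1.1720/1.2959 = 0.9044
(Galilean addition would give +1.172c, exceeding c.)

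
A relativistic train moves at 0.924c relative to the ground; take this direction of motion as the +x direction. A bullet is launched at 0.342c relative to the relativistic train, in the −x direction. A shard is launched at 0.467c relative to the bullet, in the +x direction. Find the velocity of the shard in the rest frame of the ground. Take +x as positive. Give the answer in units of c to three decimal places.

+0.943c

Apply u = (u' + v)/(1 + u'v/c²) successively, working outward toward the ground.
Start: velocity of the relativistic train relative to the ground = 0.9240c.
Compose with the bullet (u' = -0.342 in the relativistic train frame): u_1 = (-0.342 + 0.924) / (1 + (-0.342)·0.924) = 0.5820/0.6840 = 0.8509.
Compose with the shard (u' = 0.467 in the bullet frame): u_2 = (0.467 + 0.851) / (1 + 0.467·0.851) = 1.3179/1.3974 = 0.9431.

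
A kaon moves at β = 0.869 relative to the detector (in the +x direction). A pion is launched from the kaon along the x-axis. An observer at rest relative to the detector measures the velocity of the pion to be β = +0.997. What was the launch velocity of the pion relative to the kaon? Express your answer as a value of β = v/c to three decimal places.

β = +0.958

Invert the composition law: u' = (u − v)/(1 − uv/c²).
u' = (0.997 − 0.869) / (1 − (0.997)(0.869)) = 0.1280/0.1336 = 0.9580.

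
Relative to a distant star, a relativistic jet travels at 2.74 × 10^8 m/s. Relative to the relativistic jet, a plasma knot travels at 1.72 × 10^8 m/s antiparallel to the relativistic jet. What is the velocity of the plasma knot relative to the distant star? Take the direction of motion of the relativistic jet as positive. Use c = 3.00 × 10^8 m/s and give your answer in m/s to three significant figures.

In units of c (dividing by 3.00 × 10^8 m/s): v = 0.913, u' = -0.573.
u = (u' + v)/(1 + u'v/c²):
u = (-0.573 + 0.913) / (1 + (-0.573)·0.913) = 0.3400/0.4764 = 0.7138
(Galilean addition would give +0.340c.)
Converting back: u = 0.7138 × 3.00 × 10^8 m/s.

+2.14 × 10^8 m/s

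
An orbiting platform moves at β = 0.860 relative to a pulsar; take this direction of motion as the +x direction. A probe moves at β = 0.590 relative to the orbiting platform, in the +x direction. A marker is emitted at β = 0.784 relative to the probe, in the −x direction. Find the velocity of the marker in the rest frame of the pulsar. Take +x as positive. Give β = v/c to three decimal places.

Apply u = (u' + v)/(1 + u'v/c²) successively, working outward toward the pulsar.
Start: velocity of the orbiting platform relative to the pulsar = 0.8600c.
Compose with the probe (u' = 0.590 in the orbiting platform frame): u_1 = (0.590 + 0.860) / (1 + 0.590·0.860) = 1.4500/1.5074 = 0.9619.
Compose with the marker (u' = -0.784 in the probe frame): u_2 = (-0.784 + 0.962) / (1 + (-0.784)·0.962) = 0.1779/0.2459 = 0.7237.

β = +0.724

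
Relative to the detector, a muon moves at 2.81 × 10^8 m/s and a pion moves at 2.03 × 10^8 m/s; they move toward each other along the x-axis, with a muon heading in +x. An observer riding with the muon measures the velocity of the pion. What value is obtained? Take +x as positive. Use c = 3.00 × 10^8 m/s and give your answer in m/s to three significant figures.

-2.96 × 10^8 m/s

β_A = 0.937, β_B = -0.677 (dividing each by c = 3.00 × 10^8 m/s).
Transform to A's frame with the inverse velocity-addition law: u' = (u − v)/(1 − uv/c²), taking u = β_B and v = β_A.
u' = (-0.677 − 0.937) / (1 − (0.937)(-0.677)) = -1.6133/1.6338 = -0.9875.
u' = -0.9875 × 3.00 × 10^8 m/s.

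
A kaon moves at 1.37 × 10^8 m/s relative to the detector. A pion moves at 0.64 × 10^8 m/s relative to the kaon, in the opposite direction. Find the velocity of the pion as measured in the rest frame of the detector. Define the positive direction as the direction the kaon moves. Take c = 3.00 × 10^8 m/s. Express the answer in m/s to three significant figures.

In units of c (dividing by 3.00 × 10^8 m/s): v = 0.457, u' = -0.213.
u = (u' + v)/(1 + u'v/c²):
u = (-0.213 + 0.457) / (1 + (-0.213)·0.457) = 0.2433/0.9026 = 0.2696
(Galilean addition would give +0.243c.)
Converting back: u = 0.2696 × 3.00 × 10^8 m/s.

+8.09 × 10^7 m/s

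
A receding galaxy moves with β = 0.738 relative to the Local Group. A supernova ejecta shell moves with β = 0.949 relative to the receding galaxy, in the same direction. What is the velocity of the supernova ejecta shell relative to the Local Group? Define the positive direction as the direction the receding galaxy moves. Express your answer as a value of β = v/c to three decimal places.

β = 0.992

With v = 0.738 and u' = 0.949 (in units of c),
u = (u' + v)/(1 + u'v/c²):
u = (0.949 + 0.738) / (1 + 0.949·0.738) = 1.6870/1.7004 = 0.9921
(Galilean addition would give +1.687c, exceeding c.)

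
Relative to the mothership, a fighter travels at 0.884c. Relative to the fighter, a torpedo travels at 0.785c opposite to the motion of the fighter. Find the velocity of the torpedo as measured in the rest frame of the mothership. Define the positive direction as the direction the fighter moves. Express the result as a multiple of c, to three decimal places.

+0.323c

With v = 0.884 and u' = -0.785 (in units of c),
u = (u' + v)/(1 + u'v/c²):
u = (-0.785 + 0.884) / (1 + (-0.785)·0.884) = 0.0990/0.3061 = 0.3235
(Galilean addition would give +0.099c.)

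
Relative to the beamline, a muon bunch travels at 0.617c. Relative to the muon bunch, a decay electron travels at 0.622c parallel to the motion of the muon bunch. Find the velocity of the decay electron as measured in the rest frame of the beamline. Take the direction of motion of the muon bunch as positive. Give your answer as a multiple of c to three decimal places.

With v = 0.617 and u' = 0.622 (in units of c),
u = (u' + v)/(1 + u'v/c²):
u = (0.622 + 0.617) / (1 + 0.622·0.617) = 1.2390/1.3838 = 0.8954
(Galilean addition would give +1.239c, exceeding c.)

0.895c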